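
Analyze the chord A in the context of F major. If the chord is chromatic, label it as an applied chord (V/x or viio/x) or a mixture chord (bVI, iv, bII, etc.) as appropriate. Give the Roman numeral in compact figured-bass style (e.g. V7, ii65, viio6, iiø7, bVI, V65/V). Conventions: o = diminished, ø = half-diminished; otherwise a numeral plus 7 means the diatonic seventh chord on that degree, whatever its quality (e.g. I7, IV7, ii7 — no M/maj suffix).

V/vi

The pitches A-C#-E form a major triad rooted on A.
A is not a diatonic chord root with this quality in F major, but it lies a perfect fifth above D (vi), so the chord functions as an applied dominant of vi.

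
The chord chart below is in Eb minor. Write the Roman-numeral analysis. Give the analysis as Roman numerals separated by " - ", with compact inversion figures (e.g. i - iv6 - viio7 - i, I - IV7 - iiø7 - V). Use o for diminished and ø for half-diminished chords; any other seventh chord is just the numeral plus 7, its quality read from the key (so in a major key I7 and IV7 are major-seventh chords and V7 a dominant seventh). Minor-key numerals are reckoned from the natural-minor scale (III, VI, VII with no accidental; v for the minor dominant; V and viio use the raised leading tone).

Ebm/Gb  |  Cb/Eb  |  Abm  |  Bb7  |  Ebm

i6 - VI6 - iv - V7 - i

Ebm/Gb: root Eb is the tonic; minor triad there is i6.
Cb/Eb has root Cb, degree 6 in Eb minor, so VI6.
Abm has root Ab, degree 4 in Eb minor, so iv.
Bb7 has root Bb, degree 5 in Eb minor, so V7.
Ebm has root Eb, degree 1 in Eb minor, so i.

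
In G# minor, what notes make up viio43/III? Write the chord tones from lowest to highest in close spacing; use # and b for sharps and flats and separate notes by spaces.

E G A# C#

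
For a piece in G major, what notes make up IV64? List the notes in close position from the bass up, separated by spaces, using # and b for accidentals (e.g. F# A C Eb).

In G major, the fourth degree is C, and the diatonic chord built there is a major triad.
Stacking thirds from C gives C-E-G.
The figured bass 64 indicates second inversion, placing the fifth (G) in the bass: G-C-E.

G C E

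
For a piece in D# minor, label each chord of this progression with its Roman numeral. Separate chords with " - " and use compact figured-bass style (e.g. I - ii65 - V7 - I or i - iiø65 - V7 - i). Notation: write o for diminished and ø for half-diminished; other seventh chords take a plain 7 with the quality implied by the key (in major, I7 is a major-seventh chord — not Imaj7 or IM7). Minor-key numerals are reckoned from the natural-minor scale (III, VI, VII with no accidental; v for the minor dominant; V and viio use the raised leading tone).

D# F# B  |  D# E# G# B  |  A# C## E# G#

D#-F#-B: root B is the submediant; major triad there is VI6.
D#-E#-G#-B: half-diminished seventh chord on E# = scale degree 2 → iiø42.
A#-C##-E#-G#: dominant seventh chord on A# = scale degree 5 → V7.

VI6 - iiø42 - V7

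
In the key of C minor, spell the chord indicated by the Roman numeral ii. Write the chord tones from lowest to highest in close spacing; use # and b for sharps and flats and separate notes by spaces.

ii is the minor supertonic, borrowed from the parallel major (the Dorian ii). In C minor that root is D.
So the chord is D-F-A, a minor triad.

D F A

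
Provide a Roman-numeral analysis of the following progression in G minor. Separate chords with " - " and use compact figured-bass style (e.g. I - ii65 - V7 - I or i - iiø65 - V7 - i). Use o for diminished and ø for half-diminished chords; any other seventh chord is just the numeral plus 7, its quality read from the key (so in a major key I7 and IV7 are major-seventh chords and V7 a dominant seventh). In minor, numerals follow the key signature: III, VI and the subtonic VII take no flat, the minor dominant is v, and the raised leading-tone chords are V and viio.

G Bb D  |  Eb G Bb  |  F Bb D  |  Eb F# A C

G-Bb-D: minor triad on G = scale degree 1 → i.
Eb-G-Bb: root Eb is the submediant; major triad there is VI.
F-Bb-D has root Bb, degree 3 in G minor, so III64.
Eb-F#-A-C has root F#, degree 7 in G minor, so viio42.

i - VI - III64 - viio42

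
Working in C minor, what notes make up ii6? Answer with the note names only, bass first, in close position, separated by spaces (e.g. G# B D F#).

F A D

ii6 is the minor supertonic, borrowed from the parallel major (the Dorian ii). In C minor that root is D.
So the chord is D-F-A.
With the 6 figure the chord is in first inversion; from the bass F upward in close position it reads F-A-D.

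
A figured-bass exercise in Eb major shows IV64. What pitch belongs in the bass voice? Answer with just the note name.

IV in Eb major has root Ab; the chord is Ab-C-Eb.
The figure 64 means second inversion — the fifth is in the bass.

Eb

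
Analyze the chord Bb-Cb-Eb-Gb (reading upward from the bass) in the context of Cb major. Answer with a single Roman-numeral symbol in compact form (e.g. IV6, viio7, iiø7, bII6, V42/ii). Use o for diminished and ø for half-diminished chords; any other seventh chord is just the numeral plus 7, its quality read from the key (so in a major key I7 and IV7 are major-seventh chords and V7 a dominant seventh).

I42

The pitches Cb-Eb-Gb-Bb form a major seventh chord rooted on Cb.
Cb is scale degree 1 in Cb major, and a major seventh chord on that degree is written I7.
With Bb in the bass the chord is in third inversion, so the figured bass is 42.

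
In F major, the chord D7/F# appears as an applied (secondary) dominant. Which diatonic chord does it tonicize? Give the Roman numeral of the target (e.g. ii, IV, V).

ii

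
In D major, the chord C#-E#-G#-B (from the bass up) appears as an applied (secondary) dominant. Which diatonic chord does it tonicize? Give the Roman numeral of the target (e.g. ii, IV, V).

The chord is a dominant seventh chord on C#.
A dominant resolves down a perfect fifth: C# → F#. In D major, F# is scale degree 3, i.e. iii.

iii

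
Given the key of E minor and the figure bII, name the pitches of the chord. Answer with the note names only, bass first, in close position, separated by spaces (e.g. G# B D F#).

F A C

Scale degree 2 in E minor is F#; lowering it a half step gives F. bII is the Neapolitan chord — a major triad on the lowered second degree.
So the chord is F-A-C, a major triad.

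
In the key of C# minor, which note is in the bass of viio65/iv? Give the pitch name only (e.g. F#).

The applied chord viio65/iv is rooted on E#: E#-G#-B-D.
The figure 65 means first inversion — the third is in the bass.

G#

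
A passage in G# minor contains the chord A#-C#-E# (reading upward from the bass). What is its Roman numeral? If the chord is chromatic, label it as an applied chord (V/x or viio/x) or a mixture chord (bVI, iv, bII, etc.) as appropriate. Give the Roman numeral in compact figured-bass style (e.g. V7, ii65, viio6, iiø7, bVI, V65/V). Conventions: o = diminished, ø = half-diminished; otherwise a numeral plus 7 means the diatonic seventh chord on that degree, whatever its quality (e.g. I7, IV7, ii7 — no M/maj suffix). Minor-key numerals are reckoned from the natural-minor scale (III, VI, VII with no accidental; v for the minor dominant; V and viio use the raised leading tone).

ii

Stacked in thirds the chord is A#-C#-E#: a minor triad on A#.
A# is the second degree of G# minor. This is the minor supertonic, borrowed from the parallel major (the Dorian ii).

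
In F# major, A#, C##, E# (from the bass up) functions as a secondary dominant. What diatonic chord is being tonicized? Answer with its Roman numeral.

vi

The chord is a major triad on A#.
A dominant resolves down a perfect fifth: A# → D#. In F# major, D# is scale degree 6, i.e. vi.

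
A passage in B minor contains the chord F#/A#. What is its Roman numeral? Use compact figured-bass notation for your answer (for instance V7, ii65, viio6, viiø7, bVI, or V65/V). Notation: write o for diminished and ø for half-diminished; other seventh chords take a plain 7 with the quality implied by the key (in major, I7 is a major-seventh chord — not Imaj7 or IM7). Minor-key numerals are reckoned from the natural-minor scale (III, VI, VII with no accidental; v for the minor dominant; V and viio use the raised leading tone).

V6

The pitches F#-A#-C# form a major triad rooted on F#.
In B minor, F# is the dominant; the diatonic major triad there is V.
With A# in the bass the chord is in first inversion, so the figured bass is 6.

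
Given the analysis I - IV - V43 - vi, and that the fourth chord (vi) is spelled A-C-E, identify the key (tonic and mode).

C major

vi is given as A-C-E — a minor triad with root A.
vi on A implies A is the submediant; that puts the tonic at C, and the lowercase numeral fits major mode.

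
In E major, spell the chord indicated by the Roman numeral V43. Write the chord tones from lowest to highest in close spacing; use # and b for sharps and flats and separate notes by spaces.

The numeral's case and figure indicate a dominant seventh chord. In E major its root, the fifth degree, is B.
Stacking thirds from B gives B-D#-F#-A.
With the 43 figure the chord is in second inversion; from the bass F# upward in close position it reads F#-A-B-D#.

F# A B D#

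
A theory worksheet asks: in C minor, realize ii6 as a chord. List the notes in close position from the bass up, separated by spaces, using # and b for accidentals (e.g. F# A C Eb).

F A D

ii6 is the minor supertonic, borrowed from the parallel major (the Dorian ii). In C minor that root is D.
So the chord is D-F-A.
With the 6 figure the chord is in first inversion; from the bass F upward in close position it reads F-A-D.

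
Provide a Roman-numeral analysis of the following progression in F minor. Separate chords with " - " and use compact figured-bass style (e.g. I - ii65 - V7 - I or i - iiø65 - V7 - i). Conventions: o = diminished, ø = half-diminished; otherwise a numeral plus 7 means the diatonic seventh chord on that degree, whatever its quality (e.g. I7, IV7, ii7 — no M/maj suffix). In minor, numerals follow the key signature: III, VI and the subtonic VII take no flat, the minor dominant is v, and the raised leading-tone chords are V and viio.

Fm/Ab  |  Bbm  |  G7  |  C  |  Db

Fm/Ab: minor triad on F = scale degree 1 → i6.
Bbm: minor triad on Bb = scale degree 4 → iv.
G7: chromatic; G is V of V, so V7/V.
C: root C is the dominant; major triad there is V.
Db: major triad on Db = scale degree 6 → VI.

i6 - iv - V7/V - V - VI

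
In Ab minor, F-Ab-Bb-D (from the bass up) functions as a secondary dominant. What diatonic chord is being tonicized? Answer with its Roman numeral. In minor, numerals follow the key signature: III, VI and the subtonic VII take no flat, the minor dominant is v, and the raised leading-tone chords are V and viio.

V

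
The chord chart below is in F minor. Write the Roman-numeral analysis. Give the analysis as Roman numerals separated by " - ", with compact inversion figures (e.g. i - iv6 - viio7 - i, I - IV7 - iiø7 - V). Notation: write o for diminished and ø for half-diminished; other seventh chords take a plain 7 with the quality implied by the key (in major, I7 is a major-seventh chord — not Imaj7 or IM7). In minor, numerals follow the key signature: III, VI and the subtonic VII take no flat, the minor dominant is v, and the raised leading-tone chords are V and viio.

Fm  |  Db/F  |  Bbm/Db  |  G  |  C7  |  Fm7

i - VI6 - iv6 - V/V - V7 - i7

Fm has root F, degree 1 in F minor, so i.
Db/F: major triad on Db = scale degree 6 → VI6.
Bbm/Db has root Bb, degree 4 in F minor, so iv6.
G: a major triad on G, the applied dominant of V → V/V.
C7 has root C, degree 5 in F minor, so V7.
Fm7 has root F, degree 1 in F minor, so i7.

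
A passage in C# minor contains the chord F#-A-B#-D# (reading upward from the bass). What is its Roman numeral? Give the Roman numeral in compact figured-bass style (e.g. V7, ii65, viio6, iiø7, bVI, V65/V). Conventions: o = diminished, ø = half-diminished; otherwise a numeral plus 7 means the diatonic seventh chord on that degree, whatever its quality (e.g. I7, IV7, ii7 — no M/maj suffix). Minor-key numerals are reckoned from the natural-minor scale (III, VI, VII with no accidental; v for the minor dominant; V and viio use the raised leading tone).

Stacked in thirds the chord is B#-D#-F#-A: a fully diminished seventh chord on B#.
B# is scale degree 7 in C# minor, and a fully diminished seventh chord on that degree is written viio7.
With F# in the bass the chord is in second inversion, so the figured bass is 43.

viio43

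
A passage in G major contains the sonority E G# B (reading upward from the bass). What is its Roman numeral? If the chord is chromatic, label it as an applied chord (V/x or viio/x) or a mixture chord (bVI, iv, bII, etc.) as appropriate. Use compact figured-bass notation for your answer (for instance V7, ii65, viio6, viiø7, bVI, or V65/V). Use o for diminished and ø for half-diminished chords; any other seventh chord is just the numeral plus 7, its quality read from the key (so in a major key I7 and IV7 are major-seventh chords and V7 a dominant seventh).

V/ii

Stacked in thirds the chord is E-G#-B: a major triad on E.
E is not a diatonic chord root with this quality in G major, but it lies a perfect fifth above A (ii), so the chord functions as an applied dominant of ii.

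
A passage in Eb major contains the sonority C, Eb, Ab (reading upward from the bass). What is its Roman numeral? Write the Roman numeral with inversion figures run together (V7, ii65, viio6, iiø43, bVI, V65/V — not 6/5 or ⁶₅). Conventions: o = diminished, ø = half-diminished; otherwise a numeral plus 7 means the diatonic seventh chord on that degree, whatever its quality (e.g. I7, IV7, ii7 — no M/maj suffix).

IV6

Stacked in thirds the chord is Ab-C-Eb: a major triad on Ab.
In Eb major, Ab is the subdominant; the diatonic major triad there is IV.
With C in the bass the chord is in first inversion, so the figured bass is 6.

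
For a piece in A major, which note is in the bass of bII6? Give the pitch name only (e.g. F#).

bII in A major has root Bb; the chord is Bb-D-F.
The figure 6 means first inversion — the third is in the bass.

D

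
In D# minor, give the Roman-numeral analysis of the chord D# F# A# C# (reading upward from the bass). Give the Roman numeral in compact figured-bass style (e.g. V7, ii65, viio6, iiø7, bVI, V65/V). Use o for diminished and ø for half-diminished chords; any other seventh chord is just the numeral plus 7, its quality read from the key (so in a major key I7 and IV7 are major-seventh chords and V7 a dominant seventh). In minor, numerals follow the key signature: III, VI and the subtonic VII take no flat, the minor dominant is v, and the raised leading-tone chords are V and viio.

i7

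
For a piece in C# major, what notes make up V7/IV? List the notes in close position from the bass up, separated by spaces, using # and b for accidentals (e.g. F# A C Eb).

C# E# G# B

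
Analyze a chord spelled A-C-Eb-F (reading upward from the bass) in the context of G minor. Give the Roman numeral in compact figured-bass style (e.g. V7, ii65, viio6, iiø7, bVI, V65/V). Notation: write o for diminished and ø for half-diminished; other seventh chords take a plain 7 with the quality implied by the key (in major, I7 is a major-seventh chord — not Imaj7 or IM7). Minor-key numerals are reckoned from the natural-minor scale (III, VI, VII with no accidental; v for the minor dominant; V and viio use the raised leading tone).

Stacked in thirds the chord is F-A-C-Eb: a dominant seventh chord on F.
F is scale degree 7 in G minor, and a dominant seventh chord on that degree is written VII7.
With A in the bass the chord is in first inversion, so the figured bass is 65.

VII65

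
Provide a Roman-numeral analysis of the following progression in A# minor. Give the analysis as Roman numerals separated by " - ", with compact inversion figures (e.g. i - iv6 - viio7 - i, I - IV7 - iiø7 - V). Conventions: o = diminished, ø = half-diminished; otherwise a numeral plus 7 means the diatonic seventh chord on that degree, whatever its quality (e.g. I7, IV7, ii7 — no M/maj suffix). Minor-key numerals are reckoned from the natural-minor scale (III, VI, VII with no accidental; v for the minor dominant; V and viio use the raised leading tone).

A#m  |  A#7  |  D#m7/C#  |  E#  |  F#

A#m: root A# is the tonic; minor triad there is i.
A#7 is the secondary dominant of iv (dominant seventh chord on A#): V7/iv.
D#m7/C#: root D# is the subdominant; minor seventh chord there is iv42.
E# has root E#, degree 5 in A# minor, so V.
F#: root F# is the submediant; major triad there is VI.

i - V7/iv - iv42 - V - VI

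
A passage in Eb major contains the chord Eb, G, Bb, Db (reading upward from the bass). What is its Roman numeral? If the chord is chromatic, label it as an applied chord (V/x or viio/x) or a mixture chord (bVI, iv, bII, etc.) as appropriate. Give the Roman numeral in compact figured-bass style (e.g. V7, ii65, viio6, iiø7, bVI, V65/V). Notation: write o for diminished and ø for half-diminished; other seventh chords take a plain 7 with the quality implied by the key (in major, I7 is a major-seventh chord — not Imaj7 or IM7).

The pitches Eb-G-Bb-Db form a dominant seventh chord rooted on Eb.
Eb is not a diatonic chord root with this quality in Eb major, but it lies a perfect fifth above Ab (IV), so the chord functions as an applied dominant of IV.

V7/IV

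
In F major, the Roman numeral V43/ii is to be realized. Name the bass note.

A

The applied chord V43/ii is rooted on D: D-F#-A-C.
The figure 43 means second inversion — the fifth is in the bass.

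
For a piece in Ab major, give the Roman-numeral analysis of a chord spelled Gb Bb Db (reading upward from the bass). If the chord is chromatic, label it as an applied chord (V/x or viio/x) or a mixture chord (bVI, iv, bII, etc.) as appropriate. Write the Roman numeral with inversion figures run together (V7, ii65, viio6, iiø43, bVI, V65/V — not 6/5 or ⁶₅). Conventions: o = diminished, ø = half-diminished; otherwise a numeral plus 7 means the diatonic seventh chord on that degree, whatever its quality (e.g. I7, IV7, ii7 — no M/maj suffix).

The pitches Gb-Bb-Db form a major triad rooted on Gb.
Gb is the lowered seventh degree of Ab major (diatonic 7 would be G). This is a major triad on the lowered seventh degree (the subtonic), borrowed from the parallel minor.

bVII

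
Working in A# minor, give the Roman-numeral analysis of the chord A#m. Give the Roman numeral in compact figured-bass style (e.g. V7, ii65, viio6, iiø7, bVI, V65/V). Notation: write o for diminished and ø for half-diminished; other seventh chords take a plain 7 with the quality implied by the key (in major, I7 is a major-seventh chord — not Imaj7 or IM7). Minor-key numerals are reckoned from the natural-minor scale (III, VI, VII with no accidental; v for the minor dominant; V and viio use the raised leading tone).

i

Stacked in thirds the chord is A#-C#-E#: a minor triad on A#.
In A# minor, A# is the tonic; the diatonic minor triad there is i.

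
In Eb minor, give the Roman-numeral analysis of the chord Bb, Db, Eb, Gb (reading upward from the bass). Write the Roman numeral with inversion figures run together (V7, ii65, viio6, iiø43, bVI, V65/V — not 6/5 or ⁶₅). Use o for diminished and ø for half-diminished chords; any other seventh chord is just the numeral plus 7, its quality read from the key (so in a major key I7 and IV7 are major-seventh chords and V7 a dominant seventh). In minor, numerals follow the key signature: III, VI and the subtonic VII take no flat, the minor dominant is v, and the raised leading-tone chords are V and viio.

i43

Stacked in thirds the chord is Eb-Gb-Bb-Db: a minor seventh chord on Eb.
Eb is scale degree 1 in Eb minor, and a minor seventh chord on that degree is written i7.
With Bb in the bass the chord is in second inversion, so the figured bass is 43.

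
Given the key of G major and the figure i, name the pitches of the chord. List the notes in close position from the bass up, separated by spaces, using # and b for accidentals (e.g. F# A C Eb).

G Bb D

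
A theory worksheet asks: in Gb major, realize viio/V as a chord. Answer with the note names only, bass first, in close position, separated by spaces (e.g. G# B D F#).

The slash marks an applied leading-tone chord: viio of V. In Gb major, V is Db, so the leading tone to it is C, a half step below.
Building a diminished triad on C gives C-Eb-Gb.

C Eb Gb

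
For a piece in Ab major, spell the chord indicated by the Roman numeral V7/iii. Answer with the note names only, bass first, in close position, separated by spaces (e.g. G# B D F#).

The slash means an applied dominant: we want the dominant of iii. In Ab major, iii is C minor, and its dominant is built on G.
Building a dominant seventh chord on G gives G-B-D-F.

G B D F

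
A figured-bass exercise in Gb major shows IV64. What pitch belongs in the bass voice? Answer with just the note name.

IV in Gb major has root Cb; the chord is Cb-Eb-Gb.
The figure 64 means second inversion — the fifth is in the bass.

Gb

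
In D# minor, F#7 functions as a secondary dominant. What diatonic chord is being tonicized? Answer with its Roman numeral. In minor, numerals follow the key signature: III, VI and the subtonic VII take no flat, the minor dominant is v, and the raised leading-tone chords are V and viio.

VI

The chord is a dominant seventh chord on F#.
A dominant resolves down a perfect fifth: F# → B. In D# minor, B is scale degree 6, i.e. VI.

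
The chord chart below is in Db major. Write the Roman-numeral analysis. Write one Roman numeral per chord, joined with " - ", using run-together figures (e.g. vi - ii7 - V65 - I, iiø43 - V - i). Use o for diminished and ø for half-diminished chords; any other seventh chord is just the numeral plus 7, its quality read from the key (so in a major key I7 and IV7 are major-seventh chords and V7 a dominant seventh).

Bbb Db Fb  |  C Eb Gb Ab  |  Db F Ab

Bbb-Db-Fb is non-diatonic — bVI, a mixture chord from Db minor.
C-Eb-Gb-Ab: root Ab is the dominant; dominant seventh chord there is V65.
Db-F-Ab has root Db, degree 1 in Db major, so I.

bVI - V65 - I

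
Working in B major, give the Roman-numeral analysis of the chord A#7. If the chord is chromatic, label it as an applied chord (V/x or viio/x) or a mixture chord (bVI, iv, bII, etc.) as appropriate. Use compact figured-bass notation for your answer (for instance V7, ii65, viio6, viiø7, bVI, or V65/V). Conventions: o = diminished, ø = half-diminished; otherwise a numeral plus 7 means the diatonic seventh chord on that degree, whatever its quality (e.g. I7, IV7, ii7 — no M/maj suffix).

V7/iii

Stacked in thirds the chord is A#-C##-E#-G#: a dominant seventh chord on A#.
A# is not a diatonic chord root with this quality in B major, but it lies a perfect fifth above D# (iii), so the chord functions as an applied dominant of iii.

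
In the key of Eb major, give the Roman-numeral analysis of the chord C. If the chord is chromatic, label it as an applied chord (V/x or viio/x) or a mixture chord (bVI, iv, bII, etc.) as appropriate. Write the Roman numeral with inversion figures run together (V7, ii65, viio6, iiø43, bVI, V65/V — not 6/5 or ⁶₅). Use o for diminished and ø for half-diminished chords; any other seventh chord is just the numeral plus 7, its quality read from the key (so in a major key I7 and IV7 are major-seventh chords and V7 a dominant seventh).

V/ii

Stacked in thirds the chord is C-E-G: a major triad on C.
C is not a diatonic chord root with this quality in Eb major, but it lies a perfect fifth above F (ii), so the chord functions as an applied dominant of ii.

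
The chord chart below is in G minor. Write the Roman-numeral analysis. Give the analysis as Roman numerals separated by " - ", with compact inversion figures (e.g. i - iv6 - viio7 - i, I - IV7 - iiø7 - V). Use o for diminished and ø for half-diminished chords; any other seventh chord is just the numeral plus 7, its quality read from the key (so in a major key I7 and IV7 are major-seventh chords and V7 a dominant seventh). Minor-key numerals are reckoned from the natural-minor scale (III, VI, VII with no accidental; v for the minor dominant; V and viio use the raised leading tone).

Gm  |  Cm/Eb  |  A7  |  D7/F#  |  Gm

Gm has root G, degree 1 in G minor, so i.
Cm/Eb: minor triad on C = scale degree 4 → iv6.
A7: chromatic; A is V of V, so V7/V.
D7/F#: root D is the dominant; dominant seventh chord there is V65.
Gm has root G, degree 1 in G minor, so i.

i - iv6 - V7/V - V65 - i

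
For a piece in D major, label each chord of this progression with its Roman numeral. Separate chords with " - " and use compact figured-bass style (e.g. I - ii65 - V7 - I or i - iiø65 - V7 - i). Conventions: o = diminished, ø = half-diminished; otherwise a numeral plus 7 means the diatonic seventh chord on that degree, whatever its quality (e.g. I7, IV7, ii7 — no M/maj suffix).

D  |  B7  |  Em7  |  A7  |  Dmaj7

D: major triad on D = scale degree 1 → I.
B7: a dominant seventh chord on B, the applied dominant of ii → V7/ii.
Em7 has root E, degree 2 in D major, so ii7.
A7: dominant seventh chord on A = scale degree 5 → V7.
Dmaj7: major seventh chord on D = scale degree 1 → I7.

I - V7/ii - ii7 - V7 - I7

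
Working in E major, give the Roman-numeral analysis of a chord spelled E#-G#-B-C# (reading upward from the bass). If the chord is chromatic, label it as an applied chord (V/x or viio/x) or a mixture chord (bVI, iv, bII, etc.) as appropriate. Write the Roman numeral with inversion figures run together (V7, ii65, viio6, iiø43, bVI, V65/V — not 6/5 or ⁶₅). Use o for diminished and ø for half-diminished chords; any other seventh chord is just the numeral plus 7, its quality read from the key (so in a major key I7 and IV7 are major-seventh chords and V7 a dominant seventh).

The pitches C#-E#-G#-B form a dominant seventh chord rooted on C#.
C# is not a diatonic chord root with this quality in E major, but it lies a perfect fifth above F# (ii), so the chord functions as an applied dominant of ii.
With E# in the bass the chord is in first inversion, so the figured bass is 65.

V65/ii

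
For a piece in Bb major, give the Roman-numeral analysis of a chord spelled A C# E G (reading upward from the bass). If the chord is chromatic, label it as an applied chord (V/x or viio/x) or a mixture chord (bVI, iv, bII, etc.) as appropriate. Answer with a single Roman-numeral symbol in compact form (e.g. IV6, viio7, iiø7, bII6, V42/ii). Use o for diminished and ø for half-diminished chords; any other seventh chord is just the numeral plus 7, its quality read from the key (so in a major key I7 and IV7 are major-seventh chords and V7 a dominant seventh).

The pitches A-C#-E-G form a dominant seventh chord rooted on A.
A is not a diatonic chord root with this quality in Bb major, but it lies a perfect fifth above D (iii), so the chord functions as an applied dominant of iii.

V7/iii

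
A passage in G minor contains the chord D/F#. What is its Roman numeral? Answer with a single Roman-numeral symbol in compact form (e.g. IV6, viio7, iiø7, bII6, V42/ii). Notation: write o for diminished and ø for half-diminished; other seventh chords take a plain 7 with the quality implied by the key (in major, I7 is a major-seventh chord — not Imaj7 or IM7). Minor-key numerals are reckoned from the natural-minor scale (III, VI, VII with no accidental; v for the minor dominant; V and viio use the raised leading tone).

V6

The pitches D-F#-A form a major triad rooted on D.
In G minor, D is the dominant; the diatonic major triad there is V.
With F# in the bass the chord is in first inversion, so the figured bass is 6.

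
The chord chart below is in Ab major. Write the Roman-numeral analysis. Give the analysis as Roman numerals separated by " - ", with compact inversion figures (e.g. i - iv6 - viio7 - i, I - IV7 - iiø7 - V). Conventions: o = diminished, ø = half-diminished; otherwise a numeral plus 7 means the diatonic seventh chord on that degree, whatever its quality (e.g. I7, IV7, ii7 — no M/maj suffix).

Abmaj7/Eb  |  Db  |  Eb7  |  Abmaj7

Abmaj7/Eb: major seventh chord on Ab = scale degree 1 → I43.
Db has root Db, degree 4 in Ab major, so IV.
Eb7 has root Eb, degree 5 in Ab major, so V7.
Abmaj7: major seventh chord on Ab = scale degree 1 → I7.

I43 - IV - V7 - I7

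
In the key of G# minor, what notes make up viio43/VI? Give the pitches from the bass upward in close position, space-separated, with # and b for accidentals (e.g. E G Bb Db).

A C D# F#

viio43/VI is a secondary leading-tone chord. The target VI is E in G# minor; the applied chord is rooted a semitone below, on D#.
Building a fully diminished seventh chord on D# gives D#-F#-A-C.
The figured bass 43 indicates second inversion, placing the fifth (A) in the bass: A-C-D#-F#.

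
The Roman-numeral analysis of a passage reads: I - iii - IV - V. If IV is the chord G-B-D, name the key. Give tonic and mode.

D major

The chord G is a major triad rooted on G; its label is IV.
Counting down 3 scale steps from G places the tonic on D; a major triad on degree 4 is diatonic only in major.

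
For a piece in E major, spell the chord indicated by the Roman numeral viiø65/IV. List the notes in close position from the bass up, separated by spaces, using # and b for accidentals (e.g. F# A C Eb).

B D F# G#

viiø65/IV is a secondary leading-tone chord. The target IV is A in E major; the applied chord is rooted a semitone below, on G#.
Building a half-diminished seventh chord on G# gives G#-B-D-F#.
With the 65 figure the chord is in first inversion; from the bass B upward in close position it reads B-D-F#-G#.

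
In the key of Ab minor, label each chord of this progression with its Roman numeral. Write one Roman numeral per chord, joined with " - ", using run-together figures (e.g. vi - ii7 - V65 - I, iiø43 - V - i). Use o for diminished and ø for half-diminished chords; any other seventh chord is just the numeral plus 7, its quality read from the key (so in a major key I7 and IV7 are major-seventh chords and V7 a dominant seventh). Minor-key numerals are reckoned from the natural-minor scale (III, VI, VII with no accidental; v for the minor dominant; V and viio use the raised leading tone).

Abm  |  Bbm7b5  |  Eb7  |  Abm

Abm: root Ab is the tonic; minor triad there is i.
Bbm7b5: half-diminished seventh chord on Bb = scale degree 2 → iiø7.
Eb7: dominant seventh chord on Eb = scale degree 5 → V7.
Abm: minor triad on Ab = scale degree 1 → i.

i - iiø7 - V7 - i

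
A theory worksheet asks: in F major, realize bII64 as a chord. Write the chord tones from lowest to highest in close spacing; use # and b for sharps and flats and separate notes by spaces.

Db Gb Bb

Scale degree 2 in F major is G; lowering it a half step gives Gb. bII64 is the Neapolitan chord — a major triad on the lowered second degree.
So the chord is Gb-Bb-Db.
The figured bass 64 indicates second inversion, placing the fifth (Db) in the bass: Db-Gb-Bb.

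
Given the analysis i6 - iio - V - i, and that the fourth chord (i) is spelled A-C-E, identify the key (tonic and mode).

i is given as A-C-E — a minor triad with root A.
If A is scale degree 1 and the mode makes that degree carry a minor triad, the tonic is A and the mode is minor.

A minor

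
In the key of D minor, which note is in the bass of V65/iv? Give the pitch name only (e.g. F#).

The applied chord V65/iv is rooted on D: D-F#-A-C.
The figure 65 means first inversion — the third is in the bass.

F#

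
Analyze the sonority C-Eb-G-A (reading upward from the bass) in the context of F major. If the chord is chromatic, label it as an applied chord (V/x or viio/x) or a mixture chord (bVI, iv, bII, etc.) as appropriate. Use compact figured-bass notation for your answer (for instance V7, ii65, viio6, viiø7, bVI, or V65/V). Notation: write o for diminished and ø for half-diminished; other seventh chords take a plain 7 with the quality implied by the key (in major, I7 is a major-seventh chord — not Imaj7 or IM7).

viiø65/IV

Stacked in thirds the chord is A-C-Eb-G: a half-diminished seventh chord on A.
A sits a half step below Bb (IV in F major); a diminished chord there is the applied leading-tone chord of IV.
With C in the bass the chord is in first inversion, so the figured bass is 65.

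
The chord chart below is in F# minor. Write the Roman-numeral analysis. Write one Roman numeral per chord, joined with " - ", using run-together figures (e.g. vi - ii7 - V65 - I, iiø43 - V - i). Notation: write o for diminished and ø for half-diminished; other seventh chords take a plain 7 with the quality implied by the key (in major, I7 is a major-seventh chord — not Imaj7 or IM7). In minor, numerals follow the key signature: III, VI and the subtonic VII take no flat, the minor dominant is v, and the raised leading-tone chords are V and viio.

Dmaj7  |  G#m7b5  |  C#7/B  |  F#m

Dmaj7: root D is the submediant; major seventh chord there is VI7.
G#m7b5: root G# is the supertonic; half-diminished seventh chord there is iiø7.
C#7/B has root C#, degree 5 in F# minor, so V42.
F#m has root F#, degree 1 in F# minor, so i.

VI7 - iiø7 - V42 - i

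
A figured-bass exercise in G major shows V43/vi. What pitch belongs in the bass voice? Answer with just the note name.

F#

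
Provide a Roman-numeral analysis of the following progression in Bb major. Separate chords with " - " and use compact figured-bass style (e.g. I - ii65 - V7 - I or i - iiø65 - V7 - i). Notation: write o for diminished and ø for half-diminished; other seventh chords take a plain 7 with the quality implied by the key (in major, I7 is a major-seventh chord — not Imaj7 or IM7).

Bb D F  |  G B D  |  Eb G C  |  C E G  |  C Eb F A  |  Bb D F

I - V/ii - ii6 - V/V - V43 - I

Bb-D-F: major triad on Bb = scale degree 1 → I.
G-B-D: chromatic; G is V of ii, so V/ii.
Eb-G-C: minor triad on C = scale degree 2 → ii6.
C-E-G is the secondary dominant of V (major triad on C): V/V.
C-Eb-F-A: root F is the dominant; dominant seventh chord there is V43.
Bb-D-F: major triad on Bb = scale degree 1 → I.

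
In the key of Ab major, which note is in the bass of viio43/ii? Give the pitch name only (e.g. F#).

Eb

The applied chord viio43/ii is rooted on A: A-C-Eb-Gb.
The figure 43 means second inversion — the fifth is in the bass.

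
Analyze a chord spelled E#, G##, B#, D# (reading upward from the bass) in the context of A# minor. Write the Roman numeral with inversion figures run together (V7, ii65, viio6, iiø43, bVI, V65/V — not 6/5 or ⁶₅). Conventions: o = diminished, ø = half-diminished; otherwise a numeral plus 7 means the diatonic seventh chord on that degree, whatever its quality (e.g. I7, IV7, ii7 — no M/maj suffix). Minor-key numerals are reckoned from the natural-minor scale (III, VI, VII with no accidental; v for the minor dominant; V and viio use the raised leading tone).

Stacked in thirds the chord is E#-G##-B#-D#: a dominant seventh chord on E#.
E# is scale degree 5 in A# minor, and a dominant seventh chord on that degree is written V7.

V7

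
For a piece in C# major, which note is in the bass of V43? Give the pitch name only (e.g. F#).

V in C# major has root G#; the chord is G#-B#-D#-F#.
The figure 43 means second inversion — the fifth is in the bass.

D#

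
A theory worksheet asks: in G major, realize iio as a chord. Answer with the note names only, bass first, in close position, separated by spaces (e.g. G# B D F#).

iio is the diminished supertonic triad, borrowed from the parallel minor. In G major that root is A.
So the chord is A-C-Eb.

A C Eb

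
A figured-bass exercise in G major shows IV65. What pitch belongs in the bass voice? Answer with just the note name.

IV in G major has root C; the chord is C-E-G-B.
The figure 65 means first inversion — the third is in the bass.

E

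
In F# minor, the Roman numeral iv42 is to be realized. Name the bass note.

A

iv in F# minor has root B; the chord is B-D-F#-A.
The figure 42 means third inversion — the seventh is in the bass.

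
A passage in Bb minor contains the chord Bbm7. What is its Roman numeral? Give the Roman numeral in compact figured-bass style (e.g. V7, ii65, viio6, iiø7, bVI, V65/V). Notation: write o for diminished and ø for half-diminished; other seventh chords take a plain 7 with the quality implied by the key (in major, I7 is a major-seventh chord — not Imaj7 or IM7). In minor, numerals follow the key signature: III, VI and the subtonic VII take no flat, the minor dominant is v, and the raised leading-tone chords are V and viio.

Stacked in thirds the chord is Bb-Db-F-Ab: a minor seventh chord on Bb.
In Bb minor, Bb is the tonic; the diatonic minor seventh chord there is i7.

i7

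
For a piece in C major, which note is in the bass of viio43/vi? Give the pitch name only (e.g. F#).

D

The applied chord viio43/vi is rooted on G#: G#-B-D-F.
The figure 43 means second inversion — the fifth is in the bass.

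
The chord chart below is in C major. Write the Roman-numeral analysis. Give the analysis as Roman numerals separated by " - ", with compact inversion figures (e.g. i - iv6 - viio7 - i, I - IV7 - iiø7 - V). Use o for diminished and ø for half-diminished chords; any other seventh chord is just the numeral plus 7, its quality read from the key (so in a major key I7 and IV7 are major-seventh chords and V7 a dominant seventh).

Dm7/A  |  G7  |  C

ii43 - V7 - I

Dm7/A: root D is the supertonic; minor seventh chord there is ii43.
G7: root G is the dominant; dominant seventh chord there is V7.
C has root C, degree 1 in C major, so I.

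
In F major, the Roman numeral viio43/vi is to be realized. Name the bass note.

The applied chord viio43/vi is rooted on C#: C#-E-G-Bb.
The figure 43 means second inversion — the fifth is in the bass.

G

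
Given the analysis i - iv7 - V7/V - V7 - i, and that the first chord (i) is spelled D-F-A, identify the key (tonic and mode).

The chord Dm is a minor triad rooted on D; its label is i.
If D is scale degree 1 and the mode makes that degree carry a minor triad, the tonic is D and the mode is minor.

D minor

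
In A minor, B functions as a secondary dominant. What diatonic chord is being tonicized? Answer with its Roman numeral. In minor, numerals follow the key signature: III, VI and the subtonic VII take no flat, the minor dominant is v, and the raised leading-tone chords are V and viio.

V

The chord is a major triad on B.
A dominant resolves down a perfect fifth: B → E. In A minor, E is scale degree 5, i.e. V.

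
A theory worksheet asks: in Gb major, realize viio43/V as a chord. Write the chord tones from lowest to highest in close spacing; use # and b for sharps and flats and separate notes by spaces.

viio43/V is a secondary leading-tone chord. The target V is Db in Gb major; the applied chord is rooted a semitone below, on C.
Building a fully diminished seventh chord on C gives C-Eb-Gb-Bbb.
The figured bass 43 indicates second inversion, placing the fifth (Gb) in the bass: Gb-Bbb-C-Eb.

Gb Bbb C Eb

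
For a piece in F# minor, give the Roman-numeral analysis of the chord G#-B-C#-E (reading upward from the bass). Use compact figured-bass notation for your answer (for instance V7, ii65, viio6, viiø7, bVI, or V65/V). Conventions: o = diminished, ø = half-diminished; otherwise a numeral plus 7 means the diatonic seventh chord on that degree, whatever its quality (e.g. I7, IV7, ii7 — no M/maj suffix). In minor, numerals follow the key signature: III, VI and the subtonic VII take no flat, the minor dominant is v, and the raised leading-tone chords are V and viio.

v43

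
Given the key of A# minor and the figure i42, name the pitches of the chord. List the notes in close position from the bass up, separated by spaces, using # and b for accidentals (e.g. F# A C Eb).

The numeral's case and figure indicate a minor seventh chord. In A# minor its root, the first degree, is A#.
That chord is spelled A#-C#-E#-G#.
With the 42 figure the chord is in third inversion; from the bass G# upward in close position it reads G#-A#-C#-E#.

G# A# C# E#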